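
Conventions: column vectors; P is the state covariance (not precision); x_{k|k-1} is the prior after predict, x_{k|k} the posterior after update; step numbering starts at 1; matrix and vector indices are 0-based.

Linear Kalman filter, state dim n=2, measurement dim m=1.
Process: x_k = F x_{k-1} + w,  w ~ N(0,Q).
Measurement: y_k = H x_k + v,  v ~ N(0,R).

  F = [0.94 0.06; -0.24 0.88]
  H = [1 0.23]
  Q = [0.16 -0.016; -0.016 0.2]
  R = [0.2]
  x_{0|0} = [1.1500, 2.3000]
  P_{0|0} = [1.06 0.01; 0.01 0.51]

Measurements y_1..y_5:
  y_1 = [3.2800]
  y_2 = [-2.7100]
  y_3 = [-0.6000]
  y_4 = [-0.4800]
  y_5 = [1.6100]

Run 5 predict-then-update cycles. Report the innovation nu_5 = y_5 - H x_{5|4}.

innov = [1.9684]

step 1: x^-=[1.2190, 1.7480]  P^-=[1.0996 -0.2201; -0.2201 0.6518]  S=[1.2328]  K=[0.8509; -0.0569]  nu=[1.6590]  x^+=[2.6305, 1.6536]  P^+=[0.2071 -0.1604; -0.1604 0.6478]
step 2: x^-=[2.5719, 0.8238]  P^-=[0.3272 -0.1589; -0.1589 0.7813]  S=[0.4955]  K=[0.5867; 0.0421]  nu=[-5.4714]  x^+=[-0.6379, 0.5937]  P^+=[0.1567 -0.1711; -0.1711 0.7804]
step 3: x^-=[-0.5640, 0.6755]  P^-=[0.2820 -0.1492; -0.1492 0.8857]  S=[0.4602]  K=[0.5381; 0.1184]  nu=[-0.1914]  x^+=[-0.6670, 0.6529]  P^+=[0.1487 -0.1785; -0.1785 0.8792]
step 4: x^-=[-0.5878, 0.7346]  P^-=[0.2744 -0.1482; -0.1482 0.9648]  S=[0.4573]  K=[0.5256; 0.1611]  nu=[-0.0612]  x^+=[-0.6199, 0.7247]  P^+=[0.1481 -0.1870; -0.1870 0.9530]
step 5: x^-=[-0.5393, 0.7866]  P^-=[0.2732 -0.1511; -0.1511 1.0255]  S=[0.4580]  K=[0.5207; 0.1852]  nu=[1.9684]  x^+=[0.4857, 1.1510]  P^+=[0.1490 -0.1952; -0.1952 1.0098]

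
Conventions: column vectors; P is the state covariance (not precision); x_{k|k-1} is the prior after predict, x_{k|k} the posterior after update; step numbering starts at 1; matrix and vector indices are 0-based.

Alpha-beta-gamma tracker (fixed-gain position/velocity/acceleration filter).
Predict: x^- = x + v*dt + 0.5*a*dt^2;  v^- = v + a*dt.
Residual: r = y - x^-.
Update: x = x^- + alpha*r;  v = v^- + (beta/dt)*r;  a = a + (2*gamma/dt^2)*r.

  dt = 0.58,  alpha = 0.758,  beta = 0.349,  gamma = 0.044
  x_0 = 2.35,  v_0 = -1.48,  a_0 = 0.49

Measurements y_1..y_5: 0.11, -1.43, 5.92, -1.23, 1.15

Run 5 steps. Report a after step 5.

a_post = 0.5471

step 1: x_pred=1.5740  r=-1.4640  x^+=0.4643  v^+=-2.0767  a^+=0.1070
step 2: x_pred=-0.7222  r=-0.7078  x^+=-1.2587  v^+=-2.4406  a^+=-0.0781
step 3: x_pred=-2.6874  r=8.6074  x^+=3.8370  v^+=2.6934  a^+=2.1735
step 4: x_pred=5.7648  r=-6.9948  x^+=0.4627  v^+=-0.2549  a^+=0.3437
step 5: x_pred=0.3727  r=0.7773  x^+=0.9619  v^+=0.4122  a^+=0.5471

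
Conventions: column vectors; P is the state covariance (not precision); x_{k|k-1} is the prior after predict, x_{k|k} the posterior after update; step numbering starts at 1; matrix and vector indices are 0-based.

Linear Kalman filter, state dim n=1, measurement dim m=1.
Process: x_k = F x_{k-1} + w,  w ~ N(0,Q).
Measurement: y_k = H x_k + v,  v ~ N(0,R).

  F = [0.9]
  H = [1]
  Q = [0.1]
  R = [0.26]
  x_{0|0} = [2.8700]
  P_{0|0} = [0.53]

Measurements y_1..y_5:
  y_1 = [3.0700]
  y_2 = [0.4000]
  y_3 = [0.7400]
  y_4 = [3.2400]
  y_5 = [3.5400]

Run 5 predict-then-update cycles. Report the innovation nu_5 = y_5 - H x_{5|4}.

innov = [1.7846]

step 1: x^-=[2.5830]  P^-=[0.5293]  S=[0.7893]  K=[0.6706]  nu=[0.4870]  x^+=[2.9096]  P^+=[0.1744]
step 2: x^-=[2.6186]  P^-=[0.2412]  S=[0.5012]  K=[0.4813]  nu=[-2.2186]  x^+=[1.5509]  P^+=[0.1251]
step 3: x^-=[1.3958]  P^-=[0.2014]  S=[0.4614]  K=[0.4364]  nu=[-0.6558]  x^+=[1.1096]  P^+=[0.1135]
step 4: x^-=[0.9986]  P^-=[0.1919]  S=[0.4519]  K=[0.4247]  nu=[2.2414]  x^+=[1.9505]  P^+=[0.1104]
step 5: x^-=[1.7554]  P^-=[0.1894]  S=[0.4494]  K=[0.4215]  nu=[1.7846]  x^+=[2.5076]  P^+=[0.1096]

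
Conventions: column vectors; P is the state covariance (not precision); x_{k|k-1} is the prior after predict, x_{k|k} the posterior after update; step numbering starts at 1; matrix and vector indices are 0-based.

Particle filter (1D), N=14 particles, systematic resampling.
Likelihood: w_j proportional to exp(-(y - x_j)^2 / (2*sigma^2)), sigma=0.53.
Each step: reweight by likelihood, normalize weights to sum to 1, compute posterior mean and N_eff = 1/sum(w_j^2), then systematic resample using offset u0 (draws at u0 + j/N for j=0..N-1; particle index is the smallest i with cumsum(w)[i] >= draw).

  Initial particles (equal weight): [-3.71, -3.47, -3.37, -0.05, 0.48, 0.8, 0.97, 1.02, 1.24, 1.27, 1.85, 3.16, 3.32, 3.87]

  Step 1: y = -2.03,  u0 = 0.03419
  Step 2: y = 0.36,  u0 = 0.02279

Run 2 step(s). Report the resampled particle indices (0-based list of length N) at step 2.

step 1: w=[0.0896, 0.3399, 0.5575, 0.0127, 0.0002, 0.0000, 0.0000, 0.0000, 0.0000, 0.0000, 0.0000, 0.0000, 0.0000, 0.0000]  mean=-3.3916  Neff=2.3010  idx=[0, 1, 1, 1, 1, 1, 2, 2, 2, 2, 2, 2, 2, 2]
step 2: w=[0.0010, 0.0280, 0.0280, 0.0280, 0.0280, 0.0280, 0.1074, 0.1074, 0.1074, 0.1074, 0.1074, 0.1074, 0.1074, 0.1074]  mean=-3.3843  Neff=10.3957  idx=[1, 4, 6, 6, 7, 8, 8, 9, 10, 10, 11, 12, 12, 13]

resampled_idx = [1, 4, 6, 6, 7, 8, 8, 9, 10, 10, 11, 12, 12, 13]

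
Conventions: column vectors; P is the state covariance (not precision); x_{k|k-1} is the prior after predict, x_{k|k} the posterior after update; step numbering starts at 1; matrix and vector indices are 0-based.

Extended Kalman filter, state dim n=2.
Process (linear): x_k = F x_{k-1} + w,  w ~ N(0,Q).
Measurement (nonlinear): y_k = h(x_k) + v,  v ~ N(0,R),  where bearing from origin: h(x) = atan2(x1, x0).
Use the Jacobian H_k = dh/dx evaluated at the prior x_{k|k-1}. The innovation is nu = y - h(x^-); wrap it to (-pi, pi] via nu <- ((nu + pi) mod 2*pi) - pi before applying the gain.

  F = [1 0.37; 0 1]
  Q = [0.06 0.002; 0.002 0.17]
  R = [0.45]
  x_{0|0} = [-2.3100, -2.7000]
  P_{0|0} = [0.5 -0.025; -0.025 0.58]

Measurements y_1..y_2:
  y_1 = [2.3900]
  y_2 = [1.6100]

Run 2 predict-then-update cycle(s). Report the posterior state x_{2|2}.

x_post = [-4.3821, -1.8903]

step 1: x^-=[-3.3090, -2.7000]  P^-=[0.6209 0.1916; 0.1916 0.7500]  H_jac=[0.1480 -0.1814]  S=[0.4780]  K=[0.1196; -0.2253]  nu=[-1.4360]  x^+=[-3.4807, -2.3764]  P^+=[0.6141 0.2045; 0.2045 0.7257]
step 2: x^-=[-4.3600, -2.3764]  P^-=[0.9247 0.4750; 0.4750 0.8957]  H_jac=[0.0964 -0.1768]  S=[0.4704]  K=[0.0109; -0.2394]  nu=[-2.0306]  x^+=[-4.3821, -1.8903]  P^+=[0.9247 0.4762; 0.4762 0.8688]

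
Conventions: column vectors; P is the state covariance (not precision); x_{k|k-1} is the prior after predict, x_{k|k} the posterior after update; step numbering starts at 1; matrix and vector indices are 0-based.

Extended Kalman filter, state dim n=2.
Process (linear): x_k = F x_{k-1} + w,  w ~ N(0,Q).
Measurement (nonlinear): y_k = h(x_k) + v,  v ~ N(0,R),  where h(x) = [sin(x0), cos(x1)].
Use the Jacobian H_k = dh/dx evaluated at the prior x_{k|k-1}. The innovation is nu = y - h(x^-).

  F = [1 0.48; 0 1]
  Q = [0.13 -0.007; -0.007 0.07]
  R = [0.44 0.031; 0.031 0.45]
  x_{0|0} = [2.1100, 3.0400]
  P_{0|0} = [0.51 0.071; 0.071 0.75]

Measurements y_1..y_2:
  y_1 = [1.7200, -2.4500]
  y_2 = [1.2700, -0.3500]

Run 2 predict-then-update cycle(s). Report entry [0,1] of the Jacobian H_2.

step 1: x^-=[3.5692, 3.0400]  P^-=[0.8810 0.4240; 0.4240 0.8200]  H_jac=[-0.9100 0.0000; 0.0000 -0.1014]  S=[1.1695 0.0701; 0.0701 0.4584]  K=[-0.6861 0.0112; -0.3220 -0.1321]  nu=[2.1347, -1.4552]  x^+=[2.0882, 2.5449]  P^+=[0.3314 0.1602; 0.1602 0.6848]
step 2: x^-=[3.3098, 2.5449]  P^-=[0.7730 0.4819; 0.4819 0.7548]  H_jac=[-0.9859 0.0000; 0.0000 -0.5619]  S=[1.1913 0.2979; 0.2979 0.6883]  K=[-0.6070 -0.1306; -0.2744 -0.4974]  nu=[1.4374, 0.4772]  x^+=[2.3749, 1.9131]  P^+=[0.2750 0.1381; 0.1381 0.4135]

H_jac[0,1] = 0.0000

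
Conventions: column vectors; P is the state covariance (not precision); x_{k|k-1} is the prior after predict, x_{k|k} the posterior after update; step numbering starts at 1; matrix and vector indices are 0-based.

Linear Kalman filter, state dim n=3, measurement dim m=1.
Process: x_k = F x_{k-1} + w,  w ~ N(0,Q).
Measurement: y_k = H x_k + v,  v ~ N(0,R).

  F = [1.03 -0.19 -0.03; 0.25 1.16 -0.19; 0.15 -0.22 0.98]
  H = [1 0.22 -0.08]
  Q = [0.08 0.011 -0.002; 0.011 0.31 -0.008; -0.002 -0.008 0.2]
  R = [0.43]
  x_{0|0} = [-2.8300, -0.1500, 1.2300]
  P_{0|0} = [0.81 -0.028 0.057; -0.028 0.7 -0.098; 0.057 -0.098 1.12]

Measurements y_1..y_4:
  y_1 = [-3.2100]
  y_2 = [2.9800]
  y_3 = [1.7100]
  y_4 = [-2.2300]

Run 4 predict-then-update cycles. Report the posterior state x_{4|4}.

step 1: x^-=[-2.9233, -1.1152, 0.8139]  P^-=[0.9719 0.0278 0.2015; 0.0278 1.3645 -0.4713; 0.2015 -0.4713 1.3886]  S=[1.4735]  K=[0.6528; 0.2482; -0.0090]  nu=[0.0238]  x^+=[-2.9078, -1.1093, 0.8137]  P^+=[0.3439 -0.2109 0.2102; -0.2109 1.2737 -0.4680; 0.2102 -0.4680 1.3885]
step 2: x^-=[-2.8087, -2.1683, 0.6053]  P^-=[0.5563 -0.4586 0.4126; -0.4586 2.1596 -1.1099; 0.4126 -1.1099 1.8804]  S=[0.8742]  K=[0.4833; 0.1205; 0.0206]  nu=[6.3141]  x^+=[0.2427, -1.4076, 0.7354]  P^+=[0.3522 -0.5095 0.4039; -0.5095 2.1469 -1.1121; 0.4039 -1.1121 1.8800]
step 3: x^-=[0.4953, -1.7118, 1.0667]  P^-=[0.6946 -1.0288 0.8225; -1.0288 3.4450 -2.1766; 0.8225 -2.1766 2.7493]  S=[0.8013]  K=[0.5023; -0.1208; 0.1543]  nu=[1.6766]  x^+=[1.3375, -1.9143, 1.3255]  P^+=[0.4925 -0.9802 0.7603; -0.9802 3.4334 -2.1617; 0.7603 -2.1617 2.7302]
step 4: x^-=[1.7015, -2.1380, 1.9207]  P^-=[1.0409 -1.8852 1.5397; -1.8852 5.3714 -3.8739; 1.5397 -3.8739 4.2197]  S=[0.8183]  K=[0.6146; -0.4810; 0.4275]  nu=[-3.3075]  x^+=[-0.3312, -0.5471, 0.5067]  P^+=[0.7318 -1.6433 1.3247; -1.6433 5.1820 -3.7056; 1.3247 -3.7056 4.0701]

x_post = [-0.3312, -0.5471, 0.5067]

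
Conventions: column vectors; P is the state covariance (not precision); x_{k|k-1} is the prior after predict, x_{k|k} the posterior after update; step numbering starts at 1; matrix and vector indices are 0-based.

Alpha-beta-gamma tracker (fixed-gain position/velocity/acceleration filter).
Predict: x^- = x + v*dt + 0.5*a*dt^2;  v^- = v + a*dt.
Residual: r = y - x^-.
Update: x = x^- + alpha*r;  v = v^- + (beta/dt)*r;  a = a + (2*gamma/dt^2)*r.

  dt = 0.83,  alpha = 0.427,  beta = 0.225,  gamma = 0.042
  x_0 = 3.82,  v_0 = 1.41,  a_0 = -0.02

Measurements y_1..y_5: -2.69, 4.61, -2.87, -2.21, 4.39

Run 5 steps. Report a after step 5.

a_post = 0.0985

step 1: x_pred=4.9834  r=-7.6734  x^+=1.7069  v^+=-0.6867  a^+=-0.9556
step 2: x_pred=0.8077  r=3.8023  x^+=2.4313  v^+=-0.4492  a^+=-0.4920
step 3: x_pred=1.8890  r=-4.7590  x^+=-0.1431  v^+=-2.1476  a^+=-1.0723
step 4: x_pred=-2.2950  r=0.0850  x^+=-2.2587  v^+=-3.0146  a^+=-1.0619
step 5: x_pred=-5.1266  r=9.5166  x^+=-1.0630  v^+=-1.3162  a^+=0.0985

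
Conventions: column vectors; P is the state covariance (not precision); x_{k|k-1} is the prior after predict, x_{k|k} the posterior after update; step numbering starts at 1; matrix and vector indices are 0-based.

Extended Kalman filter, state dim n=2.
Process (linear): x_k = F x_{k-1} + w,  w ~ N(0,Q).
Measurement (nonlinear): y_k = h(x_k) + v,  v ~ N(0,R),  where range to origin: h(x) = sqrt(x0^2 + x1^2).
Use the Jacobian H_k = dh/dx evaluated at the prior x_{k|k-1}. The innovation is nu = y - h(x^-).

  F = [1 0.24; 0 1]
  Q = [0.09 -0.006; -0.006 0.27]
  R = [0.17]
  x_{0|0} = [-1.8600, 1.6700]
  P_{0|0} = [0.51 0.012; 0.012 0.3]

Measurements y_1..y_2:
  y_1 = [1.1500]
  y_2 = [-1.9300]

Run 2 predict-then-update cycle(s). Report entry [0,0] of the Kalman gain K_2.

K[0,0] = -0.1030

step 1: x^-=[-1.4592, 1.6700]  P^-=[0.6230 0.0780; 0.0780 0.5700]  H_jac=[-0.6580 0.7530]  S=[0.6857]  K=[-0.5122; 0.5512]  nu=[-1.0677]  x^+=[-0.9123, 1.0815]  P^+=[0.4431 0.2716; 0.2716 0.3617]
step 2: x^-=[-0.6527, 1.0815]  P^-=[0.6843 0.3524; 0.3524 0.6317]  H_jac=[-0.5167 0.8562]  S=[0.5040]  K=[-0.1030; 0.7119]  nu=[-3.1932]  x^+=[-0.3238, -1.1916]  P^+=[0.6790 0.3893; 0.3893 0.3763]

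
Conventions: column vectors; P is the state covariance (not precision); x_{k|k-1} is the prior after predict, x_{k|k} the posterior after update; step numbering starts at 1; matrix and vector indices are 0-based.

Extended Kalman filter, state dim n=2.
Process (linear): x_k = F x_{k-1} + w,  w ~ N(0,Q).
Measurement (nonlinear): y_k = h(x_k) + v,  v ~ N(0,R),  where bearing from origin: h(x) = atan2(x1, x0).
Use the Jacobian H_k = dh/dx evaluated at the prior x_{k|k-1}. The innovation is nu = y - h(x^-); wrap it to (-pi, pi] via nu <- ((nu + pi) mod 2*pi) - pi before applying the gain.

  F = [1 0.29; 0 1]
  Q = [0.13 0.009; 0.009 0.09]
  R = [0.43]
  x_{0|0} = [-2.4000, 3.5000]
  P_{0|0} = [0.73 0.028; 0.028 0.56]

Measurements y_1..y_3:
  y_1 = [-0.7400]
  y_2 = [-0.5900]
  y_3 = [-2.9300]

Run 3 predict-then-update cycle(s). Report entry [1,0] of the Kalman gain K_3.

K[1,0] = 0.0258

step 1: x^-=[-1.3850, 3.5000]  P^-=[0.9233 0.1994; 0.1994 0.6500]  H_jac=[-0.2470 -0.0978]  S=[0.5022]  K=[-0.4930; -0.2246]  nu=[-2.6876]  x^+=[-0.0600, 4.1037]  P^+=[0.8013 0.1438; 0.1438 0.6247]
step 2: x^-=[1.1301, 4.1037]  P^-=[1.0672 0.3339; 0.3339 0.7147]  H_jac=[-0.2265 0.0624]  S=[0.4781]  K=[-0.4620; -0.0650]  nu=[-1.8921]  x^+=[2.0043, 4.2266]  P^+=[0.9651 0.3196; 0.3196 0.7126]
step 3: x^-=[3.2300, 4.2266]  P^-=[1.3404 0.5353; 0.5353 0.8026]  H_jac=[-0.1494 0.1141]  S=[0.4521]  K=[-0.3077; 0.0258]  nu=[2.4349]  x^+=[2.4808, 4.2895]  P^+=[1.2976 0.5388; 0.5388 0.8023]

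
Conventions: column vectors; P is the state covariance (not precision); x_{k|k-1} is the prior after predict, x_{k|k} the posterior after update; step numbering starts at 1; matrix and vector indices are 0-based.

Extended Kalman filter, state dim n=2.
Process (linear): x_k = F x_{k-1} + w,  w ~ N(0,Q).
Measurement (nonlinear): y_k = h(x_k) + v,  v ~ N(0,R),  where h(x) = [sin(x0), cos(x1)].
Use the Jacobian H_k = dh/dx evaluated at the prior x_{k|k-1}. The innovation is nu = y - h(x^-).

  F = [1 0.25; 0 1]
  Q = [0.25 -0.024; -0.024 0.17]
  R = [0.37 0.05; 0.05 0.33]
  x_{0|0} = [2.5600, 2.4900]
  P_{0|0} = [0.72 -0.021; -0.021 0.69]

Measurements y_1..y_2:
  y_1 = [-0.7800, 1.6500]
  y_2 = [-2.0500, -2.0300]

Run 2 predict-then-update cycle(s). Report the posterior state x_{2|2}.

x_post = [4.7924, 2.4176]

step 1: x^-=[3.1825, 2.4900]  P^-=[1.0026 0.1275; 0.1275 0.8600]  H_jac=[-0.9992 0.0000; 0.0000 -0.6065]  S=[1.3709 0.1273; 0.1273 0.6463]  K=[-0.7330 0.0247; -0.0184 -0.8034]  nu=[-0.7391, 2.4451]  x^+=[3.7847, 0.5392]  P^+=[0.2702 0.0470; 0.0470 0.4387]
step 2: x^-=[3.9195, 0.5392]  P^-=[0.5711 0.1327; 0.1327 0.6087]  H_jac=[-0.7124 0.0000; 0.0000 -0.5135]  S=[0.6599 0.0985; 0.0985 0.4905]  K=[-0.6143 -0.0155; -0.0496 -0.6272]  nu=[-1.3482, -2.8881]  x^+=[4.7924, 2.4176]  P^+=[0.3201 0.0698; 0.0698 0.4079]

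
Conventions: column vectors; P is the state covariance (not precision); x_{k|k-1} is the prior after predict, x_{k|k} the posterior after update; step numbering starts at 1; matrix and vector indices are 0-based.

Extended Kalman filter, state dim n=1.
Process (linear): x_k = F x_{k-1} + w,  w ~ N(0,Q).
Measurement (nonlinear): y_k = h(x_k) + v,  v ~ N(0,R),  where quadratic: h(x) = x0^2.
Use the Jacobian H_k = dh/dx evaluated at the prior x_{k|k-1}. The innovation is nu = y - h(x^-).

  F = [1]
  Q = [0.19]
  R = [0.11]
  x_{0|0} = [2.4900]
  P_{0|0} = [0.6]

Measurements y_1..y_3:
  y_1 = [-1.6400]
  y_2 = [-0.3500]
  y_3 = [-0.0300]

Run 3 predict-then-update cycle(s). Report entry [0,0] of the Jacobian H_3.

step 1: x^-=[2.4900]  P^-=[0.7900]  H_jac=[4.9800]  S=[19.7023]  K=[0.1997]  nu=[-7.8401]  x^+=[0.9245]  P^+=[0.0044]
step 2: x^-=[0.9245]  P^-=[0.1944]  H_jac=[1.8489]  S=[0.7746]  K=[0.4640]  nu=[-1.2046]  x^+=[0.3655]  P^+=[0.0276]
step 3: x^-=[0.3655]  P^-=[0.2176]  H_jac=[0.7309]  S=[0.2263]  K=[0.7030]  nu=[-0.1636]  x^+=[0.2505]  P^+=[0.1058]

H_jac[0,0] = 0.7309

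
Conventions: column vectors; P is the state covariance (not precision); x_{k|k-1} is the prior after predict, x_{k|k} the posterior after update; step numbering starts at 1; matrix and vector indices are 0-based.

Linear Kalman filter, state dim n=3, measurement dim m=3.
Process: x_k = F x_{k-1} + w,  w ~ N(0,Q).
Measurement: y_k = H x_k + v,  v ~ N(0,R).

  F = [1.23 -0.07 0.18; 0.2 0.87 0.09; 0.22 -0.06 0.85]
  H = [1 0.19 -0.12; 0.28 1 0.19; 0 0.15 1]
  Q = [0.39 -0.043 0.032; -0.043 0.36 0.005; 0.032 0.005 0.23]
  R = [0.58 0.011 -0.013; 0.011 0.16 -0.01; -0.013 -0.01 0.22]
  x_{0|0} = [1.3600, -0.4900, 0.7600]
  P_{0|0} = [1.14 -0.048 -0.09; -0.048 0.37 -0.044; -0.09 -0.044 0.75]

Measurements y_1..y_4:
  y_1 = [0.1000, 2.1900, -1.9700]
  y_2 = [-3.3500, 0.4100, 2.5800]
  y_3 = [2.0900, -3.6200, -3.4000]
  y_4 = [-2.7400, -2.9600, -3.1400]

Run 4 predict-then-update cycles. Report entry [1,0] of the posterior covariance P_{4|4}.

step 1: x^-=[1.8439, -0.0859, 0.9746]  P^-=[2.1103 0.1565 0.3665; 0.1565 0.6649 0.0352; 0.3665 0.0352 0.8005]  S=[2.6958 0.9292 0.3059; 0.9292 1.1593 0.3873; 0.3059 0.3873 1.0460]  K=[0.7390 0.0686 0.1313; -0.1514 0.7766 -0.1142; 0.0247 -0.0281 0.7735]  nu=[-1.6106, 1.5744, -2.9317]  x^+=[0.3768, 1.7154, -1.3771]  P^+=[0.4541 -0.1162 0.0360; -0.1162 0.1669 -0.0560; 0.0360 -0.0560 0.1785]
step 2: x^-=[0.0955, 1.4438, -1.1905]  P^-=[1.1209 -0.0644 0.2363; -0.0644 0.4580 -0.0252; 0.2363 -0.0252 0.4038]  S=[1.6432 0.3739 0.1739; 0.3739 0.7000 0.1730; 0.1739 0.1730 0.6266]  K=[0.6296 0.0408 0.1757; -0.1382 0.7179 -0.0904; 0.0478 -0.0127 0.6287]  nu=[-3.8627, -0.8344, 3.5539]  x^+=[-1.7459, 1.0574, 0.8701]  P^+=[0.3890 -0.1059 0.0460; -0.1059 0.1531 -0.0482; 0.0460 -0.0482 0.1451]
step 3: x^-=[-2.0649, 0.6491, 0.2920]  P^-=[1.0237 -0.0667 0.2228; -0.0667 0.4498 -0.0205; 0.2228 -0.0205 0.3791]  S=[1.5475 0.3408 0.1636; 0.3408 0.6824 0.1680; 0.1636 0.1680 0.6031]  K=[0.6093 0.0364 0.1774; -0.1346 0.7142 -0.0845; 0.0492 -0.0084 0.6125]  nu=[4.0666, -3.7464, -3.7894]  x^+=[-0.3959, -2.2538, -1.7977]  P^+=[0.3767 -0.1035 0.0463; -0.1035 0.1515 -0.0467; 0.0463 -0.0467 0.1412]
step 4: x^-=[-0.6527, -2.2018, -1.4799]  P^-=[1.0047 -0.0668 0.2189; -0.0668 0.4492 -0.0196; 0.2189 -0.0196 0.3756]  S=[1.5293 0.3346 0.1602; 0.3346 0.6800 0.1671; 0.1602 0.1671 0.5998]  K=[0.6052 0.0354 0.1767; -0.1338 0.7140 -0.0835; 0.0490 -0.0078 0.6104]  nu=[-1.8465, -0.2943, -1.3299]  x^+=[-2.0157, -2.0538, -2.3797]  P^+=[0.3742 -0.1030 0.0461; -0.1030 0.1513 -0.0465; 0.0461 -0.0465 0.1407]

P_post[1,0] = -0.1030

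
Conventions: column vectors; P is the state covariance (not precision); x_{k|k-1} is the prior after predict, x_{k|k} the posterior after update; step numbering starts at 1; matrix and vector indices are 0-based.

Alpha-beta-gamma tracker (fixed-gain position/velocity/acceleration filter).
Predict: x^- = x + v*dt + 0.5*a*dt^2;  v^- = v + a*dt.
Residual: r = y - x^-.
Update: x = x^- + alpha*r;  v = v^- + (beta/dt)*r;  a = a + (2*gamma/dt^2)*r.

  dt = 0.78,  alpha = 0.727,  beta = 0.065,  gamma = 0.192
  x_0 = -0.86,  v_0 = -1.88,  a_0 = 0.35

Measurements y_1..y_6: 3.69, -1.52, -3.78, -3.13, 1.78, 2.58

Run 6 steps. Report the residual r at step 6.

resid = 2.8951

step 1: x_pred=-2.2199  r=5.9099  x^+=2.0766  v^+=-1.1145  a^+=4.0801
step 2: x_pred=2.4485  r=-3.9685  x^+=-0.4366  v^+=1.7373  a^+=1.5754
step 3: x_pred=1.3977  r=-5.1777  x^+=-2.3665  v^+=2.5346  a^+=-1.6926
step 4: x_pred=-0.9044  r=-2.2256  x^+=-2.5224  v^+=1.0289  a^+=-3.0973
step 5: x_pred=-2.6620  r=4.4420  x^+=0.5673  v^+=-1.0168  a^+=-0.2937
step 6: x_pred=-0.3151  r=2.8951  x^+=1.7896  v^+=-1.0046  a^+=1.5336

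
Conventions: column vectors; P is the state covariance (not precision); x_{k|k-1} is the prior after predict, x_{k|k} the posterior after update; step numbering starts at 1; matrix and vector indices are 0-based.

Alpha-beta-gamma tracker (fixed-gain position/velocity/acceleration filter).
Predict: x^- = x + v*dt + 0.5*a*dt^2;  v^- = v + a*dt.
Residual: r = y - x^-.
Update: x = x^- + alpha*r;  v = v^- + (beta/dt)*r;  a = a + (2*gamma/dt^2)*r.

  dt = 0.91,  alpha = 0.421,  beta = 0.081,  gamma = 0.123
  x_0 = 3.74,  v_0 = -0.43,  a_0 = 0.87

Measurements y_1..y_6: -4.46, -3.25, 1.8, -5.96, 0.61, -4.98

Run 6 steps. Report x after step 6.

x_post = -6.4792

step 1: x_pred=3.7089  r=-8.1689  x^+=0.2698  v^+=-0.3654  a^+=-1.5567
step 2: x_pred=-0.7073  r=-2.5427  x^+=-1.7778  v^+=-2.0084  a^+=-2.3121
step 3: x_pred=-4.5627  r=6.3627  x^+=-1.8840  v^+=-3.5460  a^+=-0.4219
step 4: x_pred=-5.2855  r=-0.6745  x^+=-5.5695  v^+=-3.9900  a^+=-0.6223
step 5: x_pred=-9.4580  r=10.0680  x^+=-5.2194  v^+=-3.6601  a^+=2.3686
step 6: x_pred=-7.5694  r=2.5894  x^+=-6.4792  v^+=-1.2742  a^+=3.1378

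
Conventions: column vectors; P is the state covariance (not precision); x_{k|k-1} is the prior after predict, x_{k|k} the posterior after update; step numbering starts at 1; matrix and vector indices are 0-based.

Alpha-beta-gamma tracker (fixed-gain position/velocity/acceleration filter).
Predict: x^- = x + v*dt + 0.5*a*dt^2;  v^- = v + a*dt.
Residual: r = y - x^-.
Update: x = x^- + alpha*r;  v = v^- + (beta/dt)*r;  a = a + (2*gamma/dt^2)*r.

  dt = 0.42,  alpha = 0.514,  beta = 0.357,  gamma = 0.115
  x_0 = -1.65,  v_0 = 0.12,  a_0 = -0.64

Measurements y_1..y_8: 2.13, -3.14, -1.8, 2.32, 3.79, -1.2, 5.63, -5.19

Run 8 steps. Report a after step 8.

step 1: x_pred=-1.6560  r=3.7860  x^+=0.2900  v^+=3.0693  a^+=4.2965
step 2: x_pred=1.9581  r=-5.0981  x^+=-0.6623  v^+=0.5405  a^+=-2.3507
step 3: x_pred=-0.6427  r=-1.1573  x^+=-1.2375  v^+=-1.4305  a^+=-3.8597
step 4: x_pred=-2.1788  r=4.4988  x^+=0.1336  v^+=0.7724  a^+=2.0061
step 5: x_pred=0.6349  r=3.1551  x^+=2.2566  v^+=4.2967  a^+=6.1198
step 6: x_pred=4.6010  r=-5.8010  x^+=1.6193  v^+=1.9362  a^+=-1.4439
step 7: x_pred=2.3052  r=3.3248  x^+=4.0141  v^+=4.1559  a^+=2.8912
step 8: x_pred=6.0146  r=-11.2046  x^+=0.2554  v^+=-4.1537  a^+=-11.7179

a_post = -11.7179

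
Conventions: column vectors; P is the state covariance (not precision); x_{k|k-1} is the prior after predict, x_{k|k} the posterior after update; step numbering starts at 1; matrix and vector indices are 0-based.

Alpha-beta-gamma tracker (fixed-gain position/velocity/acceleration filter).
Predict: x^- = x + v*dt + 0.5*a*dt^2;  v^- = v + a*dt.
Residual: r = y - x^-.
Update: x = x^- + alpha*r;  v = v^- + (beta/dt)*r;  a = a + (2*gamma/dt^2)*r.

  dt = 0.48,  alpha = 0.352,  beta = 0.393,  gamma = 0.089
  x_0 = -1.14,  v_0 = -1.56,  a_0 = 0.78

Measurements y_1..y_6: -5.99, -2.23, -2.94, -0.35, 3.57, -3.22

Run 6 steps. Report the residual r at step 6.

resid = -10.3254

step 1: x_pred=-1.7989  r=-4.1911  x^+=-3.2742  v^+=-4.6170  a^+=-2.4579
step 2: x_pred=-5.7735  r=3.5435  x^+=-4.5262  v^+=-2.8956  a^+=0.2797
step 3: x_pred=-5.8838  r=2.9438  x^+=-4.8476  v^+=-0.3510  a^+=2.5541
step 4: x_pred=-4.7219  r=4.3719  x^+=-3.1830  v^+=4.4544  a^+=5.9316
step 5: x_pred=-0.3615  r=3.9315  x^+=1.0224  v^+=10.5205  a^+=8.9690
step 6: x_pred=7.1054  r=-10.3254  x^+=3.4709  v^+=6.3717  a^+=0.9919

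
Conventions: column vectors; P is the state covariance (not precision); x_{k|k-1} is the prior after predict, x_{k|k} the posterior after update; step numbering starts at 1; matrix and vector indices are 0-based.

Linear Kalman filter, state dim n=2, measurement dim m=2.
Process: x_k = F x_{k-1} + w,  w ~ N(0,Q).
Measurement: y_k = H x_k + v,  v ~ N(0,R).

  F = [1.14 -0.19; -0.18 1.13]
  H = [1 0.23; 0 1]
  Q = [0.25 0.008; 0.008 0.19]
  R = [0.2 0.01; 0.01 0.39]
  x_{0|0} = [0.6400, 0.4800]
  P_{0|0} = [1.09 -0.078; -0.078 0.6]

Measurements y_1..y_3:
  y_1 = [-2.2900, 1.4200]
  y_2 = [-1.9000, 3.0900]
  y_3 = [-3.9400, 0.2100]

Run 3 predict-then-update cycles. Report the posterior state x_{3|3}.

step 1: x^-=[0.6384, 0.4272]  P^-=[1.7220 -0.4476; -0.4476 1.0232]  S=[1.7702 -0.2023; -0.2023 1.4132]  K=[0.8930 -0.1889; -0.0378 0.7186]  nu=[-3.0267, 0.9928]  x^+=[-2.2520, 1.2551]  P^+=[0.1916 -0.0647; -0.0647 0.2799]
step 2: x^-=[-2.8057, 1.8236]  P^-=[0.5372 -0.1770; -0.1770 0.5799]  S=[0.6864 -0.0336; -0.0336 0.9699]  K=[0.7155 -0.1577; -0.0343 0.5967]  nu=[0.4863, 1.2664]  x^+=[-2.6575, 2.5626]  P^+=[0.1540 -0.0543; -0.0543 0.2324]
step 3: x^-=[-3.5164, 3.3741]  P^-=[0.4821 -0.1454; -0.1454 0.5138]  S=[0.6424 -0.0172; -0.0172 0.9038]  K=[0.6945 -0.1476; -0.0271 0.5680]  nu=[-1.1996, -3.1641]  x^+=[-3.8824, 1.6095]  P^+=[0.1491 -0.0506; -0.0506 0.2212]

x_post = [-3.8824, 1.6095]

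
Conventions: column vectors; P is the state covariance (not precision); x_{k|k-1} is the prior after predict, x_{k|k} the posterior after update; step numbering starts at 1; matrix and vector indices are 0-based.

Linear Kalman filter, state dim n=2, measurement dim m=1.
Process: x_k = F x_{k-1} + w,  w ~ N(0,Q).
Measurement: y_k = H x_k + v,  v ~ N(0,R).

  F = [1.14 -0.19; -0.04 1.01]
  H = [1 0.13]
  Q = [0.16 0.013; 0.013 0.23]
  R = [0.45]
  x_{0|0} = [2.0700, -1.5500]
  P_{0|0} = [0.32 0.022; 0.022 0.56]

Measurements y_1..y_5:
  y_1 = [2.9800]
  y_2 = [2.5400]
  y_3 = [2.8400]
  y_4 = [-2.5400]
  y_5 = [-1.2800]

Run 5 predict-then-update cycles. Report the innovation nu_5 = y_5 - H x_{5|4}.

step 1: x^-=[2.6543, -1.6483]  P^-=[0.5866 -0.0836; -0.0836 0.8000]  S=[1.0284]  K=[0.5598; 0.0199]  nu=[0.5400]  x^+=[2.9566, -1.6376]  P^+=[0.2643 -0.0950; -0.0950 0.7996]
step 2: x^-=[3.6817, -1.7722]  P^-=[0.5735 -0.2626; -0.2626 1.0538]  S=[0.9730]  K=[0.5543; -0.1291]  nu=[-0.9113]  x^+=[3.1765, -1.6546]  P^+=[0.2745 -0.1930; -0.1930 1.0375]
step 3: x^-=[3.9356, -1.7982]  P^-=[0.6378 -0.4223; -0.4223 1.3044]  S=[1.0001]  K=[0.5829; -0.2527]  nu=[-0.8619]  x^+=[3.4333, -1.5804]  P^+=[0.2980 -0.2750; -0.2750 1.2406]
step 4: x^-=[4.2142, -1.7335]  P^-=[0.7112 -0.5574; -0.5574 1.5182]  S=[1.0420]  K=[0.6130; -0.3455]  nu=[-6.5288]  x^+=[0.2117, 0.5221]  P^+=[0.3196 -0.3367; -0.3367 1.3938]
step 5: x^-=[0.1422, 0.5189]  P^-=[0.7716 -0.6592; -0.6592 1.6796]  S=[1.0785]  K=[0.6359; -0.4088]  nu=[-1.4896]  x^+=[-0.8051, 1.1278]  P^+=[0.3354 -0.3789; -0.3789 1.4993]

innov = [-1.4896]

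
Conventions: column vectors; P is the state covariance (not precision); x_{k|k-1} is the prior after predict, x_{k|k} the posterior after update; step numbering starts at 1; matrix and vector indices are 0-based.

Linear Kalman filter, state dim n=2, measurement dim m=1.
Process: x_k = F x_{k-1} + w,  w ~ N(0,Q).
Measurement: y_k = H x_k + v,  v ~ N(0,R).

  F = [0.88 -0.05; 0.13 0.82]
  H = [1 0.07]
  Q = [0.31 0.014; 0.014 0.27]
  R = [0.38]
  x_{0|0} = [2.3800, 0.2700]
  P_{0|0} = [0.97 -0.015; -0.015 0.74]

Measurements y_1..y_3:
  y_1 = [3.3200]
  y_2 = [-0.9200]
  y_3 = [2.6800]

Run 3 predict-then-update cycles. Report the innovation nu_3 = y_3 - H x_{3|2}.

step 1: x^-=[2.0809, 0.5308]  P^-=[1.0643 0.0839; 0.0839 0.7808]  S=[1.4599]  K=[0.7331; 0.0949]  nu=[1.2019]  x^+=[2.9620, 0.6449]  P^+=[0.2798 -0.0177; -0.0177 0.7676]
step 2: x^-=[2.5743, 0.9139]  P^-=[0.5302 0.0019; 0.0019 0.7871]  S=[0.9143]  K=[0.5800; 0.0623]  nu=[-3.5583]  x^+=[0.5105, 0.6920]  P^+=[0.2226 -0.0312; -0.0312 0.7836]
step 3: x^-=[0.4146, 0.6338]  P^-=[0.4871 -0.0149; -0.0149 0.7940]  S=[0.8689]  K=[0.5594; 0.0468]  nu=[2.2210]  x^+=[1.6570, 0.7377]  P^+=[0.2152 -0.0377; -0.0377 0.7921]

innov = [2.2210]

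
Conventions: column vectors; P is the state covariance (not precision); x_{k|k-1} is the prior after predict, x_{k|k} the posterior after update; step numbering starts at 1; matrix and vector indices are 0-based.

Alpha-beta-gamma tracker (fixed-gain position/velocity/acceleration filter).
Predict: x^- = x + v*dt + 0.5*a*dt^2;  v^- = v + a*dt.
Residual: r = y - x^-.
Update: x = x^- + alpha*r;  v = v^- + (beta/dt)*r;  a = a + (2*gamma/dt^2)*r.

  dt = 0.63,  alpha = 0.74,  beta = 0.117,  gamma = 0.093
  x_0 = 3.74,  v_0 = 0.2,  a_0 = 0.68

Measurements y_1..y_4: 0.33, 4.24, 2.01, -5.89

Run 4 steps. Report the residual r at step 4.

resid = -8.1705

step 1: x_pred=4.0009  r=-3.6709  x^+=1.2844  v^+=-0.0533  a^+=-1.0403
step 2: x_pred=1.0444  r=3.1956  x^+=3.4091  v^+=-0.1153  a^+=0.4572
step 3: x_pred=3.4273  r=-1.4173  x^+=2.3785  v^+=-0.0904  a^+=-0.2069
step 4: x_pred=2.2805  r=-8.1705  x^+=-3.7657  v^+=-1.7382  a^+=-4.0359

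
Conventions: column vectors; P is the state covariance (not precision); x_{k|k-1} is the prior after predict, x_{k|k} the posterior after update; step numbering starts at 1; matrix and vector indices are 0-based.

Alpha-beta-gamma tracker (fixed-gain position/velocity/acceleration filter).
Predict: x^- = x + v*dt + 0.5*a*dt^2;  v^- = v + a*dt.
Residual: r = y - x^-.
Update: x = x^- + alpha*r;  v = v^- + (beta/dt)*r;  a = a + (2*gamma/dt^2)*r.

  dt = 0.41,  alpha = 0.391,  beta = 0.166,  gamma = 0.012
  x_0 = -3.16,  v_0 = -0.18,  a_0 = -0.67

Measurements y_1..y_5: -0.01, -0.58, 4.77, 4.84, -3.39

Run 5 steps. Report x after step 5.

step 1: x_pred=-3.2901  r=3.2801  x^+=-2.0076  v^+=0.8733  a^+=-0.2017
step 2: x_pred=-1.6665  r=1.0865  x^+=-1.2417  v^+=1.2305  a^+=-0.0466
step 3: x_pred=-0.7411  r=5.5111  x^+=1.4138  v^+=3.4427  a^+=0.7403
step 4: x_pred=2.8875  r=1.9525  x^+=3.6509  v^+=4.5368  a^+=1.0190
step 5: x_pred=5.5967  r=-8.9867  x^+=2.0829  v^+=1.3161  a^+=-0.2640

x_post = 2.0829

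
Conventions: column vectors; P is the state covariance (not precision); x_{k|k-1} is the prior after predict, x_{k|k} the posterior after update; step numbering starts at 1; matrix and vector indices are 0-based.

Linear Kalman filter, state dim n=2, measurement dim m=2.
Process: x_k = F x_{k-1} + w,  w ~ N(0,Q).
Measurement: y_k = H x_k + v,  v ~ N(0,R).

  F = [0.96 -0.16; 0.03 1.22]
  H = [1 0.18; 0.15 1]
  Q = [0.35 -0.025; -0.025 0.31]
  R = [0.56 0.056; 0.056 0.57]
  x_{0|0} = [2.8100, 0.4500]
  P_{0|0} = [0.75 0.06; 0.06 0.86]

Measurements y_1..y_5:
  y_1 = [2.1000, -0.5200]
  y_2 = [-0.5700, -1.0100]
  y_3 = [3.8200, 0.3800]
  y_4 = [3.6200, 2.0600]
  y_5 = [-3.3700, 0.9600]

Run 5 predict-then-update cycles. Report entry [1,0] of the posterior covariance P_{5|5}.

step 1: x^-=[2.6256, 0.6333]  P^-=[1.0448 -0.1013; -0.1013 1.5951]  S=[1.6200 0.3958; 0.3958 2.1582]  K=[0.6568 -0.0948; -0.0672 0.7444]  nu=[-0.6396, -1.5471]  x^+=[2.3521, -0.4754]  P^+=[0.3758 -0.0736; -0.0736 0.4316]
step 2: x^-=[2.3341, -0.5094]  P^-=[0.7300 -0.1843; -0.1843 0.9473]  S=[1.2543 0.1468; 0.1468 1.4784]  K=[0.5680 -0.1070; -0.0847 0.6305]  nu=[-2.8124, -0.8507]  x^+=[0.8276, -0.8074]  P^+=[0.3262 -0.0781; -0.0781 0.3663]
step 3: x^-=[0.9236, -0.9602]  P^-=[0.6840 -0.1782; -0.1782 0.8498]  S=[1.2073 0.1286; 0.1286 1.3817]  K=[0.5512 -0.1060; -0.0852 0.6036]  nu=[3.0692, 1.2017]  x^+=[2.4881, -0.4963]  P^+=[0.3166 -0.0770; -0.0770 0.3508]
step 4: x^-=[2.4679, -0.5308]  P^-=[0.6744 -0.1742; -0.1742 0.8268]  S=[1.1985 0.1271; 0.1271 1.3597]  K=[0.5477 -0.1049; -0.0845 0.5968]  nu=[1.2476, 2.2206]  x^+=[2.9183, 0.6890]  P^+=[0.3146 -0.0763; -0.0763 0.3469]
step 5: x^-=[2.6913, 0.9281]  P^-=[0.6722 -0.1727; -0.1727 0.8210]  S=[1.1967 0.1273; 0.1273 1.3543]  K=[0.5469 -0.1044; -0.0841 0.5950]  nu=[-6.2284, -0.3718]  x^+=[-0.6761, 1.2306]  P^+=[0.3141 -0.0760; -0.0760 0.3458]

P_post[1,0] = -0.0760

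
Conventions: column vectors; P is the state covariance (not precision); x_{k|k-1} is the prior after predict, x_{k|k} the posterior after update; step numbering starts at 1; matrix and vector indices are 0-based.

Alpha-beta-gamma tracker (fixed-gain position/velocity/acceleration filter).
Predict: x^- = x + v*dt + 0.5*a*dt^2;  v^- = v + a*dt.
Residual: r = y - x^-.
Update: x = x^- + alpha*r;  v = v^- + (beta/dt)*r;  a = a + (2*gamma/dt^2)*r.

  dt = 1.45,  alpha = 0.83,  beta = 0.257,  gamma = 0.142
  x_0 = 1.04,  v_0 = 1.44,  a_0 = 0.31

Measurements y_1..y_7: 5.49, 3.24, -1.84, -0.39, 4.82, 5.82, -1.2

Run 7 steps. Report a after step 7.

step 1: x_pred=3.4539  r=2.0361  x^+=5.1439  v^+=2.2504  a^+=0.5850
step 2: x_pred=9.0219  r=-5.7819  x^+=4.2229  v^+=2.0739  a^+=-0.1960
step 3: x_pred=7.0240  r=-8.8640  x^+=-0.3331  v^+=0.2186  a^+=-1.3933
step 4: x_pred=-1.4808  r=1.0908  x^+=-0.5754  v^+=-1.6083  a^+=-1.2460
step 5: x_pred=-4.2173  r=9.0373  x^+=3.2837  v^+=-1.8132  a^+=-0.0252
step 6: x_pred=0.6280  r=5.1920  x^+=4.9374  v^+=-0.9295  a^+=0.6761
step 7: x_pred=4.3003  r=-5.5003  x^+=-0.2650  v^+=-0.9241  a^+=-0.0669

a_post = -0.0669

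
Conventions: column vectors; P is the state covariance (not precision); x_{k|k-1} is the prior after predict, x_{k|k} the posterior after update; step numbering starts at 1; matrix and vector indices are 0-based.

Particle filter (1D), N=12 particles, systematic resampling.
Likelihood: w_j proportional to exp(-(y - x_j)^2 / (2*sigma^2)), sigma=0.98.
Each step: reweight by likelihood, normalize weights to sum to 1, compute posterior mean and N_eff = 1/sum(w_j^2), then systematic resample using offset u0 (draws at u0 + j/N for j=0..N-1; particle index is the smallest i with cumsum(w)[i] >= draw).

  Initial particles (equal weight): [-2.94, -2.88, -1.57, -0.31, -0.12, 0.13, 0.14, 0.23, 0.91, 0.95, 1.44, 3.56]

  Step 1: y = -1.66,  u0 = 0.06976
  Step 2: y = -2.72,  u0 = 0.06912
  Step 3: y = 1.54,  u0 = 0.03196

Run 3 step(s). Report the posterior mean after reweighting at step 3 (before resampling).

post_mean = -0.4817

step 1: w=[0.1349, 0.1459, 0.3153, 0.1226, 0.0921, 0.0597, 0.0586, 0.0493, 0.0102, 0.0091, 0.0021, 0.0000]  mean=-1.3128  Neff=5.8112  idx=[0, 1, 1, 2, 2, 2, 2, 3, 4, 5, 6, 8]
step 2: w=[0.1925, 0.1948, 0.1948, 0.0992, 0.0992, 0.0992, 0.0992, 0.0096, 0.0058, 0.0029, 0.0028, 0.0002]  mean=-2.3133  Neff=6.5615  idx=[0, 0, 1, 1, 2, 2, 2, 3, 4, 5, 6, 7]
step 3: w=[0.0001, 0.0001, 0.0002, 0.0002, 0.0002, 0.0002, 0.0002, 0.0334, 0.0334, 0.0334, 0.0334, 0.8650]  mean=-0.4817  Neff=1.3284  idx=[7, 10, 11, 11, 11, 11, 11, 11, 11, 11, 11, 11]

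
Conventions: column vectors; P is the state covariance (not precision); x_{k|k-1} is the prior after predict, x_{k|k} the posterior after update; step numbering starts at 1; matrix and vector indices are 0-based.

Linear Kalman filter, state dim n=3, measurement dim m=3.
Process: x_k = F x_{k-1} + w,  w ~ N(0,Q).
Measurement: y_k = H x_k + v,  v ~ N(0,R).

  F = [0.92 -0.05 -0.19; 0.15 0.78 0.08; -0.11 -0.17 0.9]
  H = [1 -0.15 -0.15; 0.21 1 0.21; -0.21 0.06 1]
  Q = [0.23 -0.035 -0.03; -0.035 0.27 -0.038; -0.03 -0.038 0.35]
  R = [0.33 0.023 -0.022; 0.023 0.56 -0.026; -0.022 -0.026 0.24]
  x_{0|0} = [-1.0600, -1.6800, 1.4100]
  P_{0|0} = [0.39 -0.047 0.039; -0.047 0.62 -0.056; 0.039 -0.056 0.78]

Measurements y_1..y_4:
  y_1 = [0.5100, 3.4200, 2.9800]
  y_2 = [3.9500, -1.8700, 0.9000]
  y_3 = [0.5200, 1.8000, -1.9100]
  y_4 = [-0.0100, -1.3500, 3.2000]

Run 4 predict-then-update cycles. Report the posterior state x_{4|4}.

step 1: x^-=[-1.1591, -1.3566, 1.6712]  P^-=[0.5794 -0.0403 -0.1567; -0.0403 0.6439 -0.0989; -0.1567 -0.0989 1.0121]  S=[1.0013 -0.0328 -0.4509; -0.0328 1.2018 0.0815; -0.4509 0.0815 1.3349]  K=[0.6059 0.0575 -0.0092; -0.1611 0.5155 -0.1247; 0.0676 0.0148 0.8003]  nu=[1.7163, 4.6691, 1.1468]  x^+=[0.1388, 0.6308, 2.7740]  P^+=[0.2051 -0.0022 0.0262; -0.0022 0.3009 -0.0583; 0.0262 -0.0583 0.1992]
step 2: x^-=[-0.4309, 0.7348, 2.3741]  P^-=[0.4015 -0.0130 -0.0590; -0.0130 0.4518 -0.1035; -0.0590 -0.1035 0.5351]  S=[0.7706 0.0184 -0.2362; 0.0184 0.9990 -0.0163; -0.2362 -0.0163 0.8071]  K=[0.5266 0.0489 -0.0234; -0.1320 0.4282 -0.1213; 0.0493 0.0067 0.6852]  nu=[4.8472, -3.0129, -1.6087]  x^+=[2.0120, -1.0002, 1.4907]  P^+=[0.1781 -0.0013 0.0190; -0.0013 0.2513 -0.0527; 0.0190 -0.0527 0.1703]
step 3: x^-=[1.6179, -0.3591, 1.2903]  P^-=[0.3800 -0.0148 -0.0580; -0.0148 0.4215 -0.0957; -0.0580 -0.0957 0.5097]  S=[0.7485 0.0162 -0.2280; 0.0162 0.9692 -0.0141; -0.2280 -0.0141 0.7812]  K=[0.5131 0.0455 -0.0270; -0.1295 0.4114 -0.1166; 0.0446 0.0081 0.6739]  nu=[-0.9582, 1.5484, -2.8390]  x^+=[1.2733, 0.7330, -0.6529]  P^+=[0.1733 -0.0021 0.0176; -0.0021 0.2416 -0.0508; 0.0176 -0.0508 0.1673]
step 4: x^-=[1.2588, 0.7105, -0.8523]  P^-=[0.3764 -0.0160 -0.0582; -0.0160 0.4155 -0.0933; -0.0582 -0.0933 0.5065]  S=[0.7452 0.0148 -0.2274; 0.0148 0.9634 -0.0123; -0.2274 -0.0123 0.7783]  K=[0.5107 0.0445 -0.0276; -0.1295 0.4080 -0.1150; 0.0437 0.0088 0.6723]  nu=[-1.2901, -2.1459, 4.2741]  x^+=[0.3863, -0.4893, 1.9458]  P^+=[0.1724 -0.0024 0.0173; -0.0024 0.2396 -0.0502; 0.0173 -0.0502 0.1668]

x_post = [0.3863, -0.4893, 1.9458]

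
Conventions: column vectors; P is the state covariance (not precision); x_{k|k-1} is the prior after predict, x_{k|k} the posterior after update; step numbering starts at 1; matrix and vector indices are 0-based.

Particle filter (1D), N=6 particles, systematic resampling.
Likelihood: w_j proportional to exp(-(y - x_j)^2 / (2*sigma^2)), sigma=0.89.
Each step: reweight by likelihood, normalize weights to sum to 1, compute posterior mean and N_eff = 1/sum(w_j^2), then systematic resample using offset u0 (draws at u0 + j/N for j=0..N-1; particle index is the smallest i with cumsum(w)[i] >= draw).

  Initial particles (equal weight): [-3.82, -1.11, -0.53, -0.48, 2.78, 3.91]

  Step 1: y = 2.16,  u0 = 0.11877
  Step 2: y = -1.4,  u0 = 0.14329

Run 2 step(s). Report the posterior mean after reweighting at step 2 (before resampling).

post_mean = 2.7803

step 1: w=[0.0000, 0.0012, 0.0109, 0.0129, 0.8232, 0.1518]  mean=2.8687  Neff=1.4266  idx=[4, 4, 4, 4, 4, 5]
step 2: w=[0.2000, 0.2000, 0.2000, 0.2000, 0.2000, 0.0002]  mean=2.7803  Neff=5.0023  idx=[0, 1, 2, 3, 4, 4]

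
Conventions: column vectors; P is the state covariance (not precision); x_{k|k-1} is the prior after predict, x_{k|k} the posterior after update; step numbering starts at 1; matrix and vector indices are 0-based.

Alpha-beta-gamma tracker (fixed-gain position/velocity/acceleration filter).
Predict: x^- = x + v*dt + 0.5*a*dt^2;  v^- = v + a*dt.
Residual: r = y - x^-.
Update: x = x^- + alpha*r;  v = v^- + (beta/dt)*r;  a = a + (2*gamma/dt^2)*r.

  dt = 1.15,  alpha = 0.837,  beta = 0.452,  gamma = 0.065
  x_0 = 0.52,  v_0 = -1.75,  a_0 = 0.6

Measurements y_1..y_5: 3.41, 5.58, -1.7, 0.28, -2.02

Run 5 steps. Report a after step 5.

a_post = -0.0403

step 1: x_pred=-1.0957  r=4.5057  x^+=2.6756  v^+=0.7110  a^+=1.0429
step 2: x_pred=4.1828  r=1.3972  x^+=5.3523  v^+=2.4595  a^+=1.1803
step 3: x_pred=8.9611  r=-10.6611  x^+=0.0378  v^+=-0.3735  a^+=0.1323
step 4: x_pred=-0.3043  r=0.5843  x^+=0.1848  v^+=0.0083  a^+=0.1897
step 5: x_pred=0.3197  r=-2.3397  x^+=-1.6386  v^+=-0.6932  a^+=-0.0403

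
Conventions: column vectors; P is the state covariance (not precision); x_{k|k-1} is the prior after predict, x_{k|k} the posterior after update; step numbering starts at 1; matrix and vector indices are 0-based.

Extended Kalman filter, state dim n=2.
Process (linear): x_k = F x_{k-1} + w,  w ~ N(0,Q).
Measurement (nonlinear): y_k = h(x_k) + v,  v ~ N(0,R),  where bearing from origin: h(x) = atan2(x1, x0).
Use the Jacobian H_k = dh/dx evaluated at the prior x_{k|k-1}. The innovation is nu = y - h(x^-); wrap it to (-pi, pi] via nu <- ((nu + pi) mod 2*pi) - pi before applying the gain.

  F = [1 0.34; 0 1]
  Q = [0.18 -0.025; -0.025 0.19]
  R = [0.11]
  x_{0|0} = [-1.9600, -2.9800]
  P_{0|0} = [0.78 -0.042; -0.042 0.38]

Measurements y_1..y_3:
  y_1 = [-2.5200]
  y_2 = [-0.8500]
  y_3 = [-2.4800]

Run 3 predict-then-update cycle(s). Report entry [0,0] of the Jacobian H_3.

step 1: x^-=[-2.9732, -2.9800]  P^-=[0.9754 0.0622; 0.0622 0.5700]  H_jac=[0.1682 -0.1678]  S=[0.1501]  K=[1.0231; -0.5674]  nu=[-0.1649]  x^+=[-3.1420, -2.8864]  P^+=[0.8182 0.1493; 0.1493 0.5217]
step 2: x^-=[-4.1233, -2.8864]  P^-=[1.1601 0.3017; 0.3017 0.7117]  H_jac=[0.1139 -0.1628]  S=[0.1327]  K=[0.6259; -0.6137]  nu=[1.6809]  x^+=[-3.0713, -3.9180]  P^+=[1.1081 0.3527; 0.3527 0.6617]
step 3: x^-=[-4.4034, -3.9180]  P^-=[1.6044 0.5527; 0.5527 0.8517]  H_jac=[0.1128 -0.1267]  S=[0.1283]  K=[0.8644; -0.3556]  nu=[-0.0655]  x^+=[-4.4601, -3.8947]  P^+=[1.5086 0.5921; 0.5921 0.8355]

H_jac[0,0] = 0.1128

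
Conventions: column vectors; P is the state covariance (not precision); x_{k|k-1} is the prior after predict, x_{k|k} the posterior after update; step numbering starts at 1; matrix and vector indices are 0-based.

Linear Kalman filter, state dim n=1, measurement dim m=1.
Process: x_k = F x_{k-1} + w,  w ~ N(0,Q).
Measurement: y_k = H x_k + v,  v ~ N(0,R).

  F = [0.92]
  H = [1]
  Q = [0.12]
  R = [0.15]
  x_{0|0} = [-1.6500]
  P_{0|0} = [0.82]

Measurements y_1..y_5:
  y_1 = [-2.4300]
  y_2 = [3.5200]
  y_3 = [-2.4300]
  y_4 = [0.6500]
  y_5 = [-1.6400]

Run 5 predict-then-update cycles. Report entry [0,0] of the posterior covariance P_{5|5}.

P_post[0,0] = 0.0841

step 1: x^-=[-1.5180]  P^-=[0.8140]  S=[0.9640]  K=[0.8444]  nu=[-0.9120]  x^+=[-2.2881]  P^+=[0.1267]
step 2: x^-=[-2.1051]  P^-=[0.2272]  S=[0.3772]  K=[0.6023]  nu=[5.6251]  x^+=[1.2831]  P^+=[0.0904]
step 3: x^-=[1.1805]  P^-=[0.1965]  S=[0.3465]  K=[0.5671]  nu=[-3.6105]  x^+=[-0.8669]  P^+=[0.0851]
step 4: x^-=[-0.7975]  P^-=[0.1920]  S=[0.3420]  K=[0.5614]  nu=[1.4475]  x^+=[0.0151]  P^+=[0.0842]
step 5: x^-=[0.0139]  P^-=[0.1913]  S=[0.3413]  K=[0.5605]  nu=[-1.6539]  x^+=[-0.9131]  P^+=[0.0841]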